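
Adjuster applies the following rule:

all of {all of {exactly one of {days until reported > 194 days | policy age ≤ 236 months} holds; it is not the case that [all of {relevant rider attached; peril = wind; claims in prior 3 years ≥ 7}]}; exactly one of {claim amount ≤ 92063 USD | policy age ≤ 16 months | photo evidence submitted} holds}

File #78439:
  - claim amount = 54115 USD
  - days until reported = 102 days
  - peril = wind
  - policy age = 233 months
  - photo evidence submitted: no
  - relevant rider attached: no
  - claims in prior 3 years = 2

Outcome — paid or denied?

Paid

Atomic conditions:
  days until reported > 194 days: 102 > 194 is false
  policy age ≤ 236 months: 233 ≤ 236 is true
  relevant rider attached: no → false
  peril = wind: wind == wind is true
  claims in prior 3 years ≥ 7: 2 ≥ 7 is false
  claim amount ≤ 92063 USD: 54115 ≤ 92063 is true
  policy age ≤ 16 months: 233 ≤ 16 is false
  photo evidence submitted: no → false
Combine:
[1.1] exactly-one(false, true) = true
[1.2.1] false AND true AND false = false
[1.2] NOT false = true
[1] true AND true = true
[2] exactly-one(true, false, false) = true
[root] true AND true = true
Overall: true → paid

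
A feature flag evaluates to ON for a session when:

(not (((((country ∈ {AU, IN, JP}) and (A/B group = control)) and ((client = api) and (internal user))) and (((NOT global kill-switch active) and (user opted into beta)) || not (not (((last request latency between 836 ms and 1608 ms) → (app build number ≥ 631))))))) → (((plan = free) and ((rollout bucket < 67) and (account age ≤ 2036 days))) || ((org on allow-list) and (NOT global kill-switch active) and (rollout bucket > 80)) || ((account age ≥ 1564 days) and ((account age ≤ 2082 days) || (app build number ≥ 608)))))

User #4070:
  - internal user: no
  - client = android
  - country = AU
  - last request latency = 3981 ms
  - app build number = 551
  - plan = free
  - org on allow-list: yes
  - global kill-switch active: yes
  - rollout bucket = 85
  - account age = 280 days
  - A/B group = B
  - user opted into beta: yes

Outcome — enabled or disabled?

Atomic conditions:
  country ∈ {AU, IN, JP}: AU is in the set → true
  A/B group = control: B == control is false
  client = api: android == api is false
  internal user: no → false
  NOT global kill-switch active: yes → false
  user opted into beta: yes → true
  last request latency between 836 ms and 1608 ms: 3981 in [836, 1608] is false
  app build number ≥ 631: 551 ≥ 631 is false
  plan = free: free == free is true
  rollout bucket < 67: 85 < 67 is false
  account age ≤ 2036 days: 280 ≤ 2036 is true
  org on allow-list: yes → true
  rollout bucket > 80: 85 > 80 is true
  account age ≥ 1564 days: 280 ≥ 1564 is false
  account age ≤ 2082 days: 280 ≤ 2082 is true
  app build number ≥ 608: 551 ≥ 608 is false
Combine:
[1.1.1.1] true AND false = false
[1.1.1.2] false AND false = false
[1.1.1] false AND false = false
[1.1.2.1] false AND true = false
[1.1.2.2.1.1] false → false (antecedent false ⇒ implication holds) = true
[1.1.2.2.1] NOT true = false
[1.1.2.2] NOT false = true
[1.1.2] false OR true = true
[1.1] false AND true = false
[1] NOT false = true
[2.1.2] false AND true = false
[2.1] true AND false = false
[2.2] true AND false AND true = false
[2.3.2] true OR false = true
[2.3] false AND true = false
[2] false OR false OR false = false
[root] true → false = false
Overall: false → disabled

Disabled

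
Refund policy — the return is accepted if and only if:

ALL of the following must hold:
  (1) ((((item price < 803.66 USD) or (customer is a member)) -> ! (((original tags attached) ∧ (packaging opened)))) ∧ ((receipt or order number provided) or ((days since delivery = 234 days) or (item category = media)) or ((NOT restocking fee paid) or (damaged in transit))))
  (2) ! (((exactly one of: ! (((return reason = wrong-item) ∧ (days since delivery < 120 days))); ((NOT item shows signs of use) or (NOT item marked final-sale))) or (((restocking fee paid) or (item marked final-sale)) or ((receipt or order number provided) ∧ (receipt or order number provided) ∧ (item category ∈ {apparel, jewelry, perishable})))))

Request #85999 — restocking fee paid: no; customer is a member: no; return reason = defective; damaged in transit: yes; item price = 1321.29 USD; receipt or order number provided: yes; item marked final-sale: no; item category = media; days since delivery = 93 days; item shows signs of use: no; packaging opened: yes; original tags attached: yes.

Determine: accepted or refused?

Accepted

Atomic conditions:
  item price < 803.66 USD: 1321.29 < 803.66 is false
  customer is a member: no → false
  original tags attached: yes → true
  packaging opened: yes → true
  receipt or order number provided: yes → true
  days since delivery = 234 days: 93 == 234 is false
  item category = media: media == media is true
  NOT restocking fee paid: no → true
  damaged in transit: yes → true
  return reason = wrong-item: defective == wrong-item is false
  days since delivery < 120 days: 93 < 120 is true
  NOT item shows signs of use: no → true
  NOT item marked final-sale: no → true
  restocking fee paid: no → false
  item marked final-sale: no → false
  item category ∈ {apparel, jewelry, perishable}: media is not in the set → false
Combine:
[1.1.1] false OR false = false
[1.1.2.1] true AND true = true
[1.1.2] NOT true = false
[1.1] false → false (antecedent false ⇒ implication holds) = true
[1.2.2] false OR true = true
[1.2.3] true OR true = true
[1.2] true OR true OR true = true
[1] true AND true = true
[2.1.1.1.1] false AND true = false
[2.1.1.1] NOT false = true
[2.1.1.2] true OR true = true
[2.1.1] exactly-one(true, true) = false
[2.1.2.1] false OR false = false
[2.1.2.2] true AND true AND false = false
[2.1.2] false OR false = false
[2.1] false OR false = false
[2] NOT false = true
[root] true AND true = true
Overall: true → accepted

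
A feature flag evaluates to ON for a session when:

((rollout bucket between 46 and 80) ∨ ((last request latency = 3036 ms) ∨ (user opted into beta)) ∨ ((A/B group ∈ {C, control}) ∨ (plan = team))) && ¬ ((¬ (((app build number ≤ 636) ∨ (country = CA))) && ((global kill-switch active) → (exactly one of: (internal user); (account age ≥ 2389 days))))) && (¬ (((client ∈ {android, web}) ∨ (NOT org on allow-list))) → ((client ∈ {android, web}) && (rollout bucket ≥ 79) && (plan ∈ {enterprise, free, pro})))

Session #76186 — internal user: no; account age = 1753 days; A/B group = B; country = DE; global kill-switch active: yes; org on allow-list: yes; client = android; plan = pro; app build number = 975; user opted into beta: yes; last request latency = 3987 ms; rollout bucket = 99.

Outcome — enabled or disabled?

Atomic conditions:
  rollout bucket between 46 and 80: 99 in [46, 80] is false
  last request latency = 3036 ms: 3987 == 3036 is false
  user opted into beta: yes → true
  A/B group ∈ {C, control}: B is not in the set → false
  plan = team: pro == team is false
  app build number ≤ 636: 975 ≤ 636 is false
  country = CA: DE == CA is false
  global kill-switch active: yes → true
  internal user: no → false
  account age ≥ 2389 days: 1753 ≥ 2389 is false
  client ∈ {android, web}: android is in the set → true
  NOT org on allow-list: yes → false
  rollout bucket ≥ 79: 99 ≥ 79 is true
  plan ∈ {enterprise, free, pro}: pro is in the set → true
Combine:
[1.2] false OR true = true
[1.3] false OR false = false
[1] false OR true OR false = true
[2.1.1.1] false OR false = false
[2.1.1] NOT false = true
[2.1.2.2] exactly-one(false, false) = false
[2.1.2] true → false = false
[2.1] true AND false = false
[2] NOT false = true
[3.1.1] true OR false = true
[3.1] NOT true = false
[3.2] true AND true AND true = true
[3] false → true (antecedent false ⇒ implication holds) = true
[root] true AND true AND true = true
Overall: true → enabled

Enabled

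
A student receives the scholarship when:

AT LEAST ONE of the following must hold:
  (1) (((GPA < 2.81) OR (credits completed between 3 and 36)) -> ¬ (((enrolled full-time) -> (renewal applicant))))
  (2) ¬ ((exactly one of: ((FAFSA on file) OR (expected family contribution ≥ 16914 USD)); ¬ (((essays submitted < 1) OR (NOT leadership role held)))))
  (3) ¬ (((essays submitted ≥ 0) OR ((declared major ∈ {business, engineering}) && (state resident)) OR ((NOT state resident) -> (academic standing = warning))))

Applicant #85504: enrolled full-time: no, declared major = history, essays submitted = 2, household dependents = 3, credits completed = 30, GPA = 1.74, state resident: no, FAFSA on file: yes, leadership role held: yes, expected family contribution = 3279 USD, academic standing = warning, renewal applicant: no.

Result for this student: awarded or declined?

Awarded

Atomic conditions:
  GPA < 2.81: 1.74 < 2.81 is true
  credits completed between 3 and 36: 30 in [3, 36] is true
  enrolled full-time: no → false
  renewal applicant: no → false
  FAFSA on file: yes → true
  expected family contribution ≥ 16914 USD: 3279 ≥ 16914 is false
  essays submitted < 1: 2 < 1 is false
  NOT leadership role held: yes → false
  essays submitted ≥ 0: 2 ≥ 0 is true
  declared major ∈ {business, engineering}: history is not in the set → false
  state resident: no → false
  NOT state resident: no → true
  academic standing = warning: warning == warning is true
Combine:
[1.1] true OR true = true
[1.2.1] false → false (antecedent false ⇒ implication holds) = true
[1.2] NOT true = false
[1] true → false = false
[2.1.1] true OR false = true
[2.1.2.1] false OR false = false
[2.1.2] NOT false = true
[2.1] exactly-one(true, true) = false
[2] NOT false = true
[3.1.2] false AND false = false
[3.1.3] true → true = true
[3.1] true OR false OR true = true
[3] NOT true = false
[root] false OR true OR false = true
Overall: true → awarded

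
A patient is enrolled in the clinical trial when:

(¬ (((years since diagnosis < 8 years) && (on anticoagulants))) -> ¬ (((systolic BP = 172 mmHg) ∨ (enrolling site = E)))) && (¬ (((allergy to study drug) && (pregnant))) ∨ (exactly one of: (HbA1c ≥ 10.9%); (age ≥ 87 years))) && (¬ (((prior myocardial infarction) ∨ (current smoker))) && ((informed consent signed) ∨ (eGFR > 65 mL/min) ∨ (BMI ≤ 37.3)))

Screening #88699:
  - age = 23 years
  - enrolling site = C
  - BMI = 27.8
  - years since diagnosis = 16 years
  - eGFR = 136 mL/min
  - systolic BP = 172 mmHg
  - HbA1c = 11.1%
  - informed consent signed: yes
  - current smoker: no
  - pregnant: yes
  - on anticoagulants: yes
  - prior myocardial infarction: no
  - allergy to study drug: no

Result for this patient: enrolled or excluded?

Atomic conditions:
  years since diagnosis < 8 years: 16 < 8 is false
  on anticoagulants: yes → true
  systolic BP = 172 mmHg: 172 == 172 is true
  enrolling site = E: C == E is false
  allergy to study drug: no → false
  pregnant: yes → true
  HbA1c ≥ 10.9%: 11.1 ≥ 10.9 is true
  age ≥ 87 years: 23 ≥ 87 is false
  prior myocardial infarction: no → false
  current smoker: no → false
  informed consent signed: yes → true
  eGFR > 65 mL/min: 136 > 65 is true
  BMI ≤ 37.3: 27.8 ≤ 37.3 is true
Combine:
[1.1.1] false AND true = false
[1.1] NOT false = true
[1.2.1] true OR false = true
[1.2] NOT true = false
[1] true → false = false
[2.1.1] false AND true = false
[2.1] NOT false = true
[2.2] exactly-one(true, false) = true
[2] true OR true = true
[3.1.1] false OR false = false
[3.1] NOT false = true
[3.2] true OR true OR true = true
[3] true AND true = true
[root] false AND true AND true = false
Overall: false → excluded

Excluded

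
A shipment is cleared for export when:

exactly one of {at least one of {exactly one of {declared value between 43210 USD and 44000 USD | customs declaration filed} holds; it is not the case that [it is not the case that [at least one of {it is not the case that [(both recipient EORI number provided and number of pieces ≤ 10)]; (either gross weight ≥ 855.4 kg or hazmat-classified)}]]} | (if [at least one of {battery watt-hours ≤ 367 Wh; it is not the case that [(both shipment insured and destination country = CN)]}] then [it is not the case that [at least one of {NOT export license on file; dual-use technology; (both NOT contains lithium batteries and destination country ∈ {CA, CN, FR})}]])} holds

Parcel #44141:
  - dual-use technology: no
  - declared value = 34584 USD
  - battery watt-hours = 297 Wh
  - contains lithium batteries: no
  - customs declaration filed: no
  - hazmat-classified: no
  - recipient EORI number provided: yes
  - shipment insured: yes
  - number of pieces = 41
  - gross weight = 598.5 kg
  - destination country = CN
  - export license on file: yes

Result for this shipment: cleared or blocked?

Atomic conditions:
  declared value between 43210 USD and 44000 USD: 34584 in [43210, 44000] is false
  customs declaration filed: no → false
  recipient EORI number provided: yes → true
  number of pieces ≤ 10: 41 ≤ 10 is false
  gross weight ≥ 855.4 kg: 598.5 ≥ 855.4 is false
  hazmat-classified: no → false
  battery watt-hours ≤ 367 Wh: 297 ≤ 367 is true
  shipment insured: yes → true
  destination country = CN: CN == CN is true
  NOT export license on file: yes → false
  dual-use technology: no → false
  NOT contains lithium batteries: no → true
  destination country ∈ {CA, CN, FR}: CN is in the set → true
Combine:
[1.1] exactly-one(false, false) = false
[1.2.1.1.1.1] true AND false = false
[1.2.1.1.1] NOT false = true
[1.2.1.1.2] false OR false = false
[1.2.1.1] true OR false = true
[1.2.1] NOT true = false
[1.2] NOT false = true
[1] false OR true = true
[2.1.2.1] true AND true = true
[2.1.2] NOT true = false
[2.1] true OR false = true
[2.2.1.3] true AND true = true
[2.2.1] false OR false OR true = true
[2.2] NOT true = false
[2] true → false = false
[root] exactly-one(true, false) = true
Overall: true → cleared

Cleared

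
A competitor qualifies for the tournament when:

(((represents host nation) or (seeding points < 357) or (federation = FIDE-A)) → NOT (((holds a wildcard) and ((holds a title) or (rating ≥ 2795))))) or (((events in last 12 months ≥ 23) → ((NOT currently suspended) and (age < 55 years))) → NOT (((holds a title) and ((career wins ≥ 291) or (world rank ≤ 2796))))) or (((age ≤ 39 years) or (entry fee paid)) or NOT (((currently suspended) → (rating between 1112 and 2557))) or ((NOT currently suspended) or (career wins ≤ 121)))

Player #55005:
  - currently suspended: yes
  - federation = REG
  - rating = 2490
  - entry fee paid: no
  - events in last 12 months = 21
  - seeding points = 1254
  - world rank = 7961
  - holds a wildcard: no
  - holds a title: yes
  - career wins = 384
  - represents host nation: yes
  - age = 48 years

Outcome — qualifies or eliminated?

Qualifies

Atomic conditions:
  represents host nation: yes → true
  seeding points < 357: 1254 < 357 is false
  federation = FIDE-A: REG == FIDE-A is false
  holds a wildcard: no → false
  holds a title: yes → true
  rating ≥ 2795: 2490 ≥ 2795 is false
  events in last 12 months ≥ 23: 21 ≥ 23 is false
  NOT currently suspended: yes → false
  age < 55 years: 48 < 55 is true
  career wins ≥ 291: 384 ≥ 291 is true
  world rank ≤ 2796: 7961 ≤ 2796 is false
  age ≤ 39 years: 48 ≤ 39 is false
  entry fee paid: no → false
  currently suspended: yes → true
  rating between 1112 and 2557: 2490 in [1112, 2557] is true
  career wins ≤ 121: 384 ≤ 121 is false
Combine:
[1.1] true OR false OR false = true
[1.2.1.2] true OR false = true
[1.2.1] false AND true = false
[1.2] NOT false = true
[1] true → true = true
[2.1.2] false AND true = false
[2.1] false → false (antecedent false ⇒ implication holds) = true
[2.2.1.2] true OR false = true
[2.2.1] true AND true = true
[2.2] NOT true = false
[2] true → false = false
[3.1] false OR false = false
[3.2.1] true → true = true
[3.2] NOT true = false
[3.3] false OR false = false
[3] false OR false OR false = false
[root] true OR false OR false = true
Overall: true → qualifies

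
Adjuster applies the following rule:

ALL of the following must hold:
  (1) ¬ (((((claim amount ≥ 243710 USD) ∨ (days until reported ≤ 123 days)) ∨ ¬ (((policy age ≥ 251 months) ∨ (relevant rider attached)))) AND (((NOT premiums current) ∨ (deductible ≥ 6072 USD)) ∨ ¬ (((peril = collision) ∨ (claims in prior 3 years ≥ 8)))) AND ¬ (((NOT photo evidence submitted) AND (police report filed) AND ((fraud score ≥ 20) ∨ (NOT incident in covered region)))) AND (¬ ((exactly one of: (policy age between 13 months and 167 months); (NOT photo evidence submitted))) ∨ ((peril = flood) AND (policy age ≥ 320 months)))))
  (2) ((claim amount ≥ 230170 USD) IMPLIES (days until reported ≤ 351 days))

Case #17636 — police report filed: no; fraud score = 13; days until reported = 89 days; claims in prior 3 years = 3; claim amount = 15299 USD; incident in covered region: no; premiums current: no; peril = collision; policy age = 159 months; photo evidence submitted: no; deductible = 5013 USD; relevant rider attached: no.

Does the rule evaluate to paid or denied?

Atomic conditions:
  claim amount ≥ 243710 USD: 15299 ≥ 243710 is false
  days until reported ≤ 123 days: 89 ≤ 123 is true
  policy age ≥ 251 months: 159 ≥ 251 is false
  relevant rider attached: no → false
  NOT premiums current: no → true
  deductible ≥ 6072 USD: 5013 ≥ 6072 is false
  peril = collision: collision == collision is true
  claims in prior 3 years ≥ 8: 3 ≥ 8 is false
  NOT photo evidence submitted: no → true
  police report filed: no → false
  fraud score ≥ 20: 13 ≥ 20 is false
  NOT incident in covered region: no → true
  policy age between 13 months and 167 months: 159 in [13, 167] is true
  peril = flood: collision == flood is false
  policy age ≥ 320 months: 159 ≥ 320 is false
  claim amount ≥ 230170 USD: 15299 ≥ 230170 is false
  days until reported ≤ 351 days: 89 ≤ 351 is true
Combine:
[1.1.1.1] false OR true = true
[1.1.1.2.1] false OR false = false
[1.1.1.2] NOT false = true
[1.1.1] true OR true = true
[1.1.2.1] true OR false = true
[1.1.2.2.1] true OR false = true
[1.1.2.2] NOT true = false
[1.1.2] true OR false = true
[1.1.3.1.3] false OR true = true
[1.1.3.1] true AND false AND true = false
[1.1.3] NOT false = true
[1.1.4.1.1] exactly-one(true, true) = false
[1.1.4.1] NOT false = true
[1.1.4.2] false AND false = false
[1.1.4] true OR false = true
[1.1] true AND true AND true AND true = true
[1] NOT true = false
[2] false → true (antecedent false ⇒ implication holds) = true
[root] false AND true = false
Overall: false → denied

Denied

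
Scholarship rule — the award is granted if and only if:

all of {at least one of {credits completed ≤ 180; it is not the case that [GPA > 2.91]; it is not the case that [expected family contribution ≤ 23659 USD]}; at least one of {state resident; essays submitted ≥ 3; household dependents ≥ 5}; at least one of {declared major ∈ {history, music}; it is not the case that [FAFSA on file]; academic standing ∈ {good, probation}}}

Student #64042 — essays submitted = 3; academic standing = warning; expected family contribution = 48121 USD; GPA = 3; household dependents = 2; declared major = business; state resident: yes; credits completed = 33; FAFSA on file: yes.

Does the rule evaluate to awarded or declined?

Declined

Atomic conditions:
  credits completed ≤ 180: 33 ≤ 180 is true
  GPA > 2.91: 3 > 2.91 is true
  expected family contribution ≤ 23659 USD: 48121 ≤ 23659 is false
  state resident: yes → true
  essays submitted ≥ 3: 3 ≥ 3 is true
  household dependents ≥ 5: 2 ≥ 5 is false
  declared major ∈ {history, music}: business is not in the set → false
  FAFSA on file: yes → true
  academic standing ∈ {good, probation}: warning is not in the set → false
Combine:
[1.2] NOT true = false
[1.3] NOT false = true
[1] true OR false OR true = true
[2] true OR true OR false = true
[3.2] NOT true = false
[3] false OR false OR false = false
[root] true AND true AND false = false
Overall: false → declined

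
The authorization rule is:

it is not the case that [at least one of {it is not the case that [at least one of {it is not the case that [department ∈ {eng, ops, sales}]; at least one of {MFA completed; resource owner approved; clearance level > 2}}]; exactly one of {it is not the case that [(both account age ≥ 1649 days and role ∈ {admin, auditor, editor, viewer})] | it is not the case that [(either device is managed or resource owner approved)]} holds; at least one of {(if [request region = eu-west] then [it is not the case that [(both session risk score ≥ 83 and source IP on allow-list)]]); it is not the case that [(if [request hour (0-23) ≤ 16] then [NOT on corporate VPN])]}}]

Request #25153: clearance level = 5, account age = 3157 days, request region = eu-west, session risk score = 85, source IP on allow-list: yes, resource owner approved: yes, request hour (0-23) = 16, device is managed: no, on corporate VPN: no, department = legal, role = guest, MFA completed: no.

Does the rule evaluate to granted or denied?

Atomic conditions:
  department ∈ {eng, ops, sales}: legal is not in the set → false
  MFA completed: no → false
  resource owner approved: yes → true
  clearance level > 2: 5 > 2 is true
  account age ≥ 1649 days: 3157 ≥ 1649 is true
  role ∈ {admin, auditor, editor, viewer}: guest is not in the set → false
  device is managed: no → false
  request region = eu-west: eu-west == eu-west is true
  session risk score ≥ 83: 85 ≥ 83 is true
  source IP on allow-list: yes → true
  request hour (0-23) ≤ 16: 16 ≤ 16 is true
  NOT on corporate VPN: no → true
Combine:
[1.1.1.1] NOT false = true
[1.1.1.2] false OR true OR true = true
[1.1.1] true OR true = true
[1.1] NOT true = false
[1.2.1.1] true AND false = false
[1.2.1] NOT false = true
[1.2.2.1] false OR true = true
[1.2.2] NOT true = false
[1.2] exactly-one(true, false) = true
[1.3.1.2.1] true AND true = true
[1.3.1.2] NOT true = false
[1.3.1] true → false = false
[1.3.2.1] true → true = true
[1.3.2] NOT true = false
[1.3] false OR false = false
[1] false OR true OR false = true
[root] NOT true = false
Overall: false → denied

Denied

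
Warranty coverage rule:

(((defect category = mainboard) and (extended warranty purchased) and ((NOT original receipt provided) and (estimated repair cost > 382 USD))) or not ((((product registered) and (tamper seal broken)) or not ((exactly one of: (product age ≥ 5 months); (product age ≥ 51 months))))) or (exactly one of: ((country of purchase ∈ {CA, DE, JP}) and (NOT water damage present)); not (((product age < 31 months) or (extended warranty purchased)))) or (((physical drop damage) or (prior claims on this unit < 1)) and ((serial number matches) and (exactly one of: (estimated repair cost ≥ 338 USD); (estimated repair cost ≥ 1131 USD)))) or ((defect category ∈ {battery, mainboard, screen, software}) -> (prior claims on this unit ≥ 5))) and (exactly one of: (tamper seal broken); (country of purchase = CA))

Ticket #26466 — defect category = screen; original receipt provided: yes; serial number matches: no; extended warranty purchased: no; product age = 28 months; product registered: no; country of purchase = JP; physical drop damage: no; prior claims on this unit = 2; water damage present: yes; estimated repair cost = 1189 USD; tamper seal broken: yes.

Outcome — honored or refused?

Atomic conditions:
  defect category = mainboard: screen == mainboard is false
  extended warranty purchased: no → false
  NOT original receipt provided: yes → false
  estimated repair cost > 382 USD: 1189 > 382 is true
  product registered: no → false
  tamper seal broken: yes → true
  product age ≥ 5 months: 28 ≥ 5 is true
  product age ≥ 51 months: 28 ≥ 51 is false
  country of purchase ∈ {CA, DE, JP}: JP is in the set → true
  NOT water damage present: yes → false
  product age < 31 months: 28 < 31 is true
  physical drop damage: no → false
  prior claims on this unit < 1: 2 < 1 is false
  serial number matches: no → false
  estimated repair cost ≥ 338 USD: 1189 ≥ 338 is true
  estimated repair cost ≥ 1131 USD: 1189 ≥ 1131 is true
  defect category ∈ {battery, mainboard, screen, software}: screen is in the set → true
  prior claims on this unit ≥ 5: 2 ≥ 5 is false
  country of purchase = CA: JP == CA is false
Combine:
[1.1.3] false AND true = false
[1.1] false AND false AND false = false
[1.2.1.1] false AND true = false
[1.2.1.2.1] exactly-one(true, false) = true
[1.2.1.2] NOT true = false
[1.2.1] false OR false = false
[1.2] NOT false = true
[1.3.1] true AND false = false
[1.3.2.1] true OR false = true
[1.3.2] NOT true = false
[1.3] exactly-one(false, false) = false
[1.4.1] false OR false = false
[1.4.2.2] exactly-one(true, true) = false
[1.4.2] false AND false = false
[1.4] false AND false = false
[1.5] true → false = false
[1] false OR true OR false OR false OR false = true
[2] exactly-one(true, false) = true
[root] true AND true = true
Overall: true → honored

Honored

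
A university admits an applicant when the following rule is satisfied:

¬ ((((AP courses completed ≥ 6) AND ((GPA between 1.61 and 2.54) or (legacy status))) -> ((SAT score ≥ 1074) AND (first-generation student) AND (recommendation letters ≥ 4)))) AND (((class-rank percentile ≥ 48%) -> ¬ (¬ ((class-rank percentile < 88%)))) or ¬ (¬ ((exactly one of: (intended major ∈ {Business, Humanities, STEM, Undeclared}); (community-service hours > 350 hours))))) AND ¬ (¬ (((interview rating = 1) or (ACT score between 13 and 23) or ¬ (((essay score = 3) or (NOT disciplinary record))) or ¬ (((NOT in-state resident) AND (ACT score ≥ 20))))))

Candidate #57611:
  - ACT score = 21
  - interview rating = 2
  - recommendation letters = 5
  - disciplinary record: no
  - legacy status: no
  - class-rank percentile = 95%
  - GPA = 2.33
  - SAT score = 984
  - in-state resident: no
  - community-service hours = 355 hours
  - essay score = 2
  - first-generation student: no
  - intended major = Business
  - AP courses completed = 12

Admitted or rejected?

Rejected

Atomic conditions:
  AP courses completed ≥ 6: 12 ≥ 6 is true
  GPA between 1.61 and 2.54: 2.33 in [1.61, 2.54] is true
  legacy status: no → false
  SAT score ≥ 1074: 984 ≥ 1074 is false
  first-generation student: no → false
  recommendation letters ≥ 4: 5 ≥ 4 is true
  class-rank percentile ≥ 48%: 95 ≥ 48 is true
  class-rank percentile < 88%: 95 < 88 is false
  intended major ∈ {Business, Humanities, STEM, Undeclared}: Business is in the set → true
  community-service hours > 350 hours: 355 > 350 is true
  interview rating = 1: 2 == 1 is false
  ACT score between 13 and 23: 21 in [13, 23] is true
  essay score = 3: 2 == 3 is false
  NOT disciplinary record: no → true
  NOT in-state resident: no → true
  ACT score ≥ 20: 21 ≥ 20 is true
Combine:
[1.1.1.2] true OR false = true
[1.1.1] true AND true = true
[1.1.2] false AND false AND true = false
[1.1] true → false = false
[1] NOT false = true
[2.1.2.1] NOT false = true
[2.1.2] NOT true = false
[2.1] true → false = false
[2.2.1.1] exactly-one(true, true) = false
[2.2.1] NOT false = true
[2.2] NOT true = false
[2] false OR false = false
[3.1.1.3.1] false OR true = true
[3.1.1.3] NOT true = false
[3.1.1.4.1] true AND true = true
[3.1.1.4] NOT true = false
[3.1.1] false OR true OR false OR false = true
[3.1] NOT true = false
[3] NOT false = true
[root] true AND false AND true = false
Overall: false → rejected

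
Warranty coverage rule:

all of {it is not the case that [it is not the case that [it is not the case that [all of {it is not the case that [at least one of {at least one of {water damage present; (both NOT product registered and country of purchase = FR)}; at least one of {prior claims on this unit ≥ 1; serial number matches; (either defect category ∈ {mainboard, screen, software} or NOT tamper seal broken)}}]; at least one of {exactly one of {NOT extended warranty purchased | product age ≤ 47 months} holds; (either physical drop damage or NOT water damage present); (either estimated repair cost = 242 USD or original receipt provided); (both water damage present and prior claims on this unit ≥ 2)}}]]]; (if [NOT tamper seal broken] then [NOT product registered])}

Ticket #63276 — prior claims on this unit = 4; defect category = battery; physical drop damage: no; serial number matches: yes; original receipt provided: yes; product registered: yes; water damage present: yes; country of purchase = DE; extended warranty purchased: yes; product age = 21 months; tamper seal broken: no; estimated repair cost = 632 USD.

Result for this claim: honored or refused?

Refused

Atomic conditions:
  water damage present: yes → true
  NOT product registered: yes → false
  country of purchase = FR: DE == FR is false
  prior claims on this unit ≥ 1: 4 ≥ 1 is true
  serial number matches: yes → true
  defect category ∈ {mainboard, screen, software}: battery is not in the set → false
  NOT tamper seal broken: no → true
  NOT extended warranty purchased: yes → false
  product age ≤ 47 months: 21 ≤ 47 is true
  physical drop damage: no → false
  NOT water damage present: yes → false
  estimated repair cost = 242 USD: 632 == 242 is false
  original receipt provided: yes → true
  prior claims on this unit ≥ 2: 4 ≥ 2 is true
Combine:
[1.1.1.1.1.1.1.2] false AND false = false
[1.1.1.1.1.1.1] true OR false = true
[1.1.1.1.1.1.2.3] false OR true = true
[1.1.1.1.1.1.2] true OR true OR true = true
[1.1.1.1.1.1] true OR true = true
[1.1.1.1.1] NOT true = false
[1.1.1.1.2.1] exactly-one(false, true) = true
[1.1.1.1.2.2] false OR false = false
[1.1.1.1.2.3] false OR true = true
[1.1.1.1.2.4] true AND true = true
[1.1.1.1.2] true OR false OR true OR true = true
[1.1.1.1] false AND true = false
[1.1.1] NOT false = true
[1.1] NOT true = false
[1] NOT false = true
[2] true → false = false
[root] true AND false = false
Overall: false → refused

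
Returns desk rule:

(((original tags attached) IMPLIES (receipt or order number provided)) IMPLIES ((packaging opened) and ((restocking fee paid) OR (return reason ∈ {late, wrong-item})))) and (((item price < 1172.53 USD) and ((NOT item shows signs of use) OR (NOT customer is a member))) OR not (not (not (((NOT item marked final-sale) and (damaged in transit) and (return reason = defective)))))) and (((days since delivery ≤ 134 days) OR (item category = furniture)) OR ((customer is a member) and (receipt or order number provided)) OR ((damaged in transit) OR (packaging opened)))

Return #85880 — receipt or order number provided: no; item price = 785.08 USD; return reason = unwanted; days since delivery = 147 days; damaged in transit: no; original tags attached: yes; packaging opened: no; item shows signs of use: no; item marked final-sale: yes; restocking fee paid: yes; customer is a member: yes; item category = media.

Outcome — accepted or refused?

Refused

Atomic conditions:
  original tags attached: yes → true
  receipt or order number provided: no → false
  packaging opened: no → false
  restocking fee paid: yes → true
  return reason ∈ {late, wrong-item}: unwanted is not in the set → false
  item price < 1172.53 USD: 785.08 < 1172.53 is true
  NOT item shows signs of use: no → true
  NOT customer is a member: yes → false
  NOT item marked final-sale: yes → false
  damaged in transit: no → false
  return reason = defective: unwanted == defective is false
  days since delivery ≤ 134 days: 147 ≤ 134 is false
  item category = furniture: media == furniture is false
  customer is a member: yes → true
Combine:
[1.1] true → false = false
[1.2.2] true OR false = true
[1.2] false AND true = false
[1] false → false (antecedent false ⇒ implication holds) = true
[2.1.2] true OR false = true
[2.1] true AND true = true
[2.2.1.1.1] false AND false AND false = false
[2.2.1.1] NOT false = true
[2.2.1] NOT true = false
[2.2] NOT false = true
[2] true OR true = true
[3.1] false OR false = false
[3.2] true AND false = false
[3.3] false OR false = false
[3] false OR false OR false = false
[root] true AND true AND false = false
Overall: false → refused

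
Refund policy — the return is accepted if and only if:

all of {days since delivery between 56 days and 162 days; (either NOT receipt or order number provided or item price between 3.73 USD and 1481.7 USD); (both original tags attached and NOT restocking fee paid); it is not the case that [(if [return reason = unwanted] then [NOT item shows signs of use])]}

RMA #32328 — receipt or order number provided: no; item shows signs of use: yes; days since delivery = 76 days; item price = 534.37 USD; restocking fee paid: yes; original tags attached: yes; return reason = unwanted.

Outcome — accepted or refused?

Atomic conditions:
  days since delivery between 56 days and 162 days: 76 in [56, 162] is true
  NOT receipt or order number provided: no → true
  item price between 3.73 USD and 1481.7 USD: 534.37 in [3.73, 1481.7] is true
  original tags attached: yes → true
  NOT restocking fee paid: yes → false
  return reason = unwanted: unwanted == unwanted is true
  NOT item shows signs of use: yes → false
Combine:
[2] true OR true = true
[3] true AND false = false
[4.1] true → false = false
[4] NOT false = true
[root] true AND true AND false AND true = false
Overall: false → refused

Refused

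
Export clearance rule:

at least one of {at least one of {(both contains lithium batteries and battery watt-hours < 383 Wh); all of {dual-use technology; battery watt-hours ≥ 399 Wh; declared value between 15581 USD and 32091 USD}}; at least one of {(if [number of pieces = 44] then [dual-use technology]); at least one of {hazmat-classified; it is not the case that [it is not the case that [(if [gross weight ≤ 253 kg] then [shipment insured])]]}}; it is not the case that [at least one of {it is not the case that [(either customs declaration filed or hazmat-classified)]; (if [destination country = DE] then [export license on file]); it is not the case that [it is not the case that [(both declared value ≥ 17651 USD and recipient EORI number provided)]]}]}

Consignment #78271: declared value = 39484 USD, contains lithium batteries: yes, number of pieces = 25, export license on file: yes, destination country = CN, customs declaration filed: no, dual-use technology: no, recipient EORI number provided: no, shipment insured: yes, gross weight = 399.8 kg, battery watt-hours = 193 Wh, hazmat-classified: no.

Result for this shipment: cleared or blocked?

Atomic conditions:
  contains lithium batteries: yes → true
  battery watt-hours < 383 Wh: 193 < 383 is true
  dual-use technology: no → false
  battery watt-hours ≥ 399 Wh: 193 ≥ 399 is false
  declared value between 15581 USD and 32091 USD: 39484 in [15581, 32091] is false
  number of pieces = 44: 25 == 44 is false
  hazmat-classified: no → false
  gross weight ≤ 253 kg: 399.8 ≤ 253 is false
  shipment insured: yes → true
  customs declaration filed: no → false
  destination country = DE: CN == DE is false
  export license on file: yes → true
  declared value ≥ 17651 USD: 39484 ≥ 17651 is true
  recipient EORI number provided: no → false
Combine:
[1.1] true AND true = true
[1.2] false AND false AND false = false
[1] true OR false = true
[2.1] false → false (antecedent false ⇒ implication holds) = true
[2.2.2.1.1] false → true (antecedent false ⇒ implication holds) = true
[2.2.2.1] NOT true = false
[2.2.2] NOT false = true
[2.2] false OR true = true
[2] true OR true = true
[3.1.1.1] false OR false = false
[3.1.1] NOT false = true
[3.1.2] false → true (antecedent false ⇒ implication holds) = true
[3.1.3.1.1] true AND false = false
[3.1.3.1] NOT false = true
[3.1.3] NOT true = false
[3.1] true OR true OR false = true
[3] NOT true = false
[root] true OR true OR false = true
Overall: true → cleared

Cleared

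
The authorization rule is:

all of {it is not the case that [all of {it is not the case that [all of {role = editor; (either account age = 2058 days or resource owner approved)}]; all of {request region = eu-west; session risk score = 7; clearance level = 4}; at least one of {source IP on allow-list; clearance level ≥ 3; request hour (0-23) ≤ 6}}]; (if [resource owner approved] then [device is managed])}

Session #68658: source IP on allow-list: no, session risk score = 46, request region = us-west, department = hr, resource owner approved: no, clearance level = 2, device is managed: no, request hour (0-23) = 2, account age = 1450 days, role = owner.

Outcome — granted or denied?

Atomic conditions:
  role = editor: owner == editor is false
  account age = 2058 days: 1450 == 2058 is false
  resource owner approved: no → false
  request region = eu-west: us-west == eu-west is false
  session risk score = 7: 46 == 7 is false
  clearance level = 4: 2 == 4 is false
  source IP on allow-list: no → false
  clearance level ≥ 3: 2 ≥ 3 is false
  request hour (0-23) ≤ 6: 2 ≤ 6 is true
  device is managed: no → false
Combine:
[1.1.1.1.2] false OR false = false
[1.1.1.1] false AND false = false
[1.1.1] NOT false = true
[1.1.2] false AND false AND false = false
[1.1.3] false OR false OR true = true
[1.1] true AND false AND true = false
[1] NOT false = true
[2] false → false (antecedent false ⇒ implication holds) = true
[root] true AND true = true
Overall: true → granted

Granted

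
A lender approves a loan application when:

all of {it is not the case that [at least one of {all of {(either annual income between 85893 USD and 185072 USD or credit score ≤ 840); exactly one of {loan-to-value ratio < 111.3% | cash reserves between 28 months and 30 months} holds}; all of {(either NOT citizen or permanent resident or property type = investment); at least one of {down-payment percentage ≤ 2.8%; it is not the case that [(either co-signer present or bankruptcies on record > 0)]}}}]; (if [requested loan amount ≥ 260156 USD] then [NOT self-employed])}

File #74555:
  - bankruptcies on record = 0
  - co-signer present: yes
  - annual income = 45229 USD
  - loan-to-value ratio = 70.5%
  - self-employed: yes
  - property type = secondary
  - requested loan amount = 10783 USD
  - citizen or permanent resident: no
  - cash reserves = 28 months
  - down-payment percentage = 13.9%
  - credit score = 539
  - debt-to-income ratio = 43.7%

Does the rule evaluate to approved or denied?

Atomic conditions:
  annual income between 85893 USD and 185072 USD: 45229 in [85893, 185072] is false
  credit score ≤ 840: 539 ≤ 840 is true
  loan-to-value ratio < 111.3%: 70.5 < 111.3 is true
  cash reserves between 28 months and 30 months: 28 in [28, 30] is true
  NOT citizen or permanent resident: no → true
  property type = investment: secondary == investment is false
  down-payment percentage ≤ 2.8%: 13.9 ≤ 2.8 is false
  co-signer present: yes → true
  bankruptcies on record > 0: 0 > 0 is false
  requested loan amount ≥ 260156 USD: 10783 ≥ 260156 is false
  NOT self-employed: yes → false
Combine:
[1.1.1.1] false OR true = true
[1.1.1.2] exactly-one(true, true) = false
[1.1.1] true AND false = false
[1.1.2.1] true OR false = true
[1.1.2.2.2.1] true OR false = true
[1.1.2.2.2] NOT true = false
[1.1.2.2] false OR false = false
[1.1.2] true AND false = false
[1.1] false OR false = false
[1] NOT false = true
[2] false → false (antecedent false ⇒ implication holds) = true
[root] true AND true = true
Overall: true → approved

Approved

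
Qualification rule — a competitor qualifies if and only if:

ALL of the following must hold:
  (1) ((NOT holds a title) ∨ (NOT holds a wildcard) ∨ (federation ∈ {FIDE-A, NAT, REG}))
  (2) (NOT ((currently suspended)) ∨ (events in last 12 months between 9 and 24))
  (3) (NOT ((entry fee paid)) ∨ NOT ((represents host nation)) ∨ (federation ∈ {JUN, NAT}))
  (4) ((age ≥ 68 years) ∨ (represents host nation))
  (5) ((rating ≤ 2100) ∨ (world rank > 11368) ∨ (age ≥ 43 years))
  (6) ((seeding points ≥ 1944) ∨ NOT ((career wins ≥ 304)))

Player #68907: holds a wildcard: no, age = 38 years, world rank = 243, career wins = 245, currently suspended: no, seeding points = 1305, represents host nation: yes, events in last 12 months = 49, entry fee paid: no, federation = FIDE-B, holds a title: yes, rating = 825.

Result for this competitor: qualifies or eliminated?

Qualifies

Atomic conditions:
  NOT holds a title: yes → false
  NOT holds a wildcard: no → true
  federation ∈ {FIDE-A, NAT, REG}: FIDE-B is not in the set → false
  currently suspended: no → false
  events in last 12 months between 9 and 24: 49 in [9, 24] is false
  entry fee paid: no → false
  represents host nation: yes → true
  federation ∈ {JUN, NAT}: FIDE-B is not in the set → false
  age ≥ 68 years: 38 ≥ 68 is false
  rating ≤ 2100: 825 ≤ 2100 is true
  world rank > 11368: 243 > 11368 is false
  age ≥ 43 years: 38 ≥ 43 is false
  seeding points ≥ 1944: 1305 ≥ 1944 is false
  career wins ≥ 304: 245 ≥ 304 is false
Combine:
[1] false OR true OR false = true
[2.1] NOT false = true
[2] true OR false = true
[3.1] NOT false = true
[3.2] NOT true = false
[3] true OR false OR false = true
[4] false OR true = true
[5] true OR false OR false = true
[6.2] NOT false = true
[6] false OR true = true
[root] true AND true AND true AND true AND true AND true = true
Overall: true → qualifies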